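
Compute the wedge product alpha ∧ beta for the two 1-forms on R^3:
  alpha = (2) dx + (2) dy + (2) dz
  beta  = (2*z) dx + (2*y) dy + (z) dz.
alpha ∧ beta = (4*y - 4*z) dx ∧ dy + (-2*z) dx ∧ dz + (-4*y + 2*z) dy ∧ dz

Distribute the wedge, using dx_i ∧ dx_j = -dx_j ∧ dx_i and dx_i ∧ dx_i = 0. For each pair (i, j) with i < j, the coefficient of dx_i ∧ dx_j in alpha ∧ beta is (alpha_i * beta_j - alpha_j * beta_i). Collecting: alpha ∧ beta = (4*y - 4*z) dx ∧ dy + (-2*z) dx ∧ dz + (-4*y + 2*z) dy ∧ dz.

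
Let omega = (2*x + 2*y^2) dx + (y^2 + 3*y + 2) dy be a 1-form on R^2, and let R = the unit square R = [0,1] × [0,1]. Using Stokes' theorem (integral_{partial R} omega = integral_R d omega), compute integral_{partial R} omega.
integral_(partial R) omega = -2

Stokes: integral_partial_R omega = integral_R d omega with d omega = (∂Q/∂x - ∂P/∂y) dx ∧ dy.
  ∂Q/∂x = 0
  ∂P/∂y = 4*y
  integrand = ∂Q/∂x - ∂P/∂y = -4*y.
Integrating over R: integral_0^1 integral_0^1 (-4*y) dx dy = -2.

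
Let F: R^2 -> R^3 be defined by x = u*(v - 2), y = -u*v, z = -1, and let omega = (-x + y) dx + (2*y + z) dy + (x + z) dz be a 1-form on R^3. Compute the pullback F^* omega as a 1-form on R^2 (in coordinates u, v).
F^* omega = (6*u*v - 4*u + v) du + (u*(2*u + 1)) dv

Using F^*(f dg) = (f ∘ F) d(g ∘ F), substitute each coordinate x_i by F_i(u, v) in f_i, and replace dx_i by d F_i = (∂F_i/∂u) du + (∂F_i/∂v) dv.
  For the x component: f_1(F) = 2*u*(1 - v); d F_1 = (v - 2) du + (u) dv
  For the y component: f_2(F) = -2*u*v - 1; d F_2 = (-v) du + (-u) dv
  For the z component: f_3(F) = u*v - 2*u - 1; d F_3 = (0) du + (0) dv
Combining and collecting du, dv coefficients:
  coeff of du: 6*u*v - 4*u + v
  coeff of dv: u*(2*u + 1)
F^* omega = (6*u*v - 4*u + v) du + (u*(2*u + 1)) dv.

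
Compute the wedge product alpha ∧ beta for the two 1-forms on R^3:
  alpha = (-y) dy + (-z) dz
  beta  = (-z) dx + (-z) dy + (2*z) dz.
alpha ∧ beta = (-y*z) dx ∧ dy + (-z*(2*y + z)) dy ∧ dz + (-z^2) dx ∧ dz

Distribute the wedge, using dx_i ∧ dx_j = -dx_j ∧ dx_i and dx_i ∧ dx_i = 0. For each pair (i, j) with i < j, the coefficient of dx_i ∧ dx_j in alpha ∧ beta is (alpha_i * beta_j - alpha_j * beta_i). Collecting: alpha ∧ beta = (-y*z) dx ∧ dy + (-z*(2*y + z)) dy ∧ dz + (-z^2) dx ∧ dz.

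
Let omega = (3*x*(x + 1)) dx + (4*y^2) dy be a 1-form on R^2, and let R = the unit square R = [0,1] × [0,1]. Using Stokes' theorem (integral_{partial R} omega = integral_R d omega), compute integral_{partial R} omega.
integral_(partial R) omega = 0

Stokes: integral_partial_R omega = integral_R d omega with d omega = (∂Q/∂x - ∂P/∂y) dx ∧ dy.
  ∂Q/∂x = 0
  ∂P/∂y = 0
  integrand = ∂Q/∂x - ∂P/∂y = 0.
Integrating over R: integral_0^1 integral_0^1 (0) dx dy = 0.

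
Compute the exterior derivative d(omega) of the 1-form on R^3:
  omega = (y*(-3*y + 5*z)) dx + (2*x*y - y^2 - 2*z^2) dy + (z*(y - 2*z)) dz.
d(omega) = (8*y - 5*z) dx ∧ dy + (-5*y) dx ∧ dz + (5*z) dy ∧ dz

For a 1-form omega = sum_i f_i dx_i, the exterior derivative is
  d(omega) = sum_{i < j} (∂f_j/∂x_i - ∂f_i/∂x_j) dx_i ∧ dx_j.
  coefficient of dx ∧ dy: ∂f_2/∂x - ∂f_1/∂y = ∂(2*x*y - y^2 - 2*z^2)/∂x - ∂(y*(-3*y + 5*z))/∂y = 8*y - 5*z
  coefficient of dx ∧ dz: ∂f_3/∂x - ∂f_1/∂z = ∂(z*(y - 2*z))/∂x - ∂(y*(-3*y + 5*z))/∂z = -5*y
  coefficient of dy ∧ dz: ∂f_3/∂y - ∂f_2/∂z = ∂(z*(y - 2*z))/∂y - ∂(2*x*y - y^2 - 2*z^2)/∂z = 5*z
Assembling: d(omega) = (8*y - 5*z) dx ∧ dy + (-5*y) dx ∧ dz + (5*z) dy ∧ dz.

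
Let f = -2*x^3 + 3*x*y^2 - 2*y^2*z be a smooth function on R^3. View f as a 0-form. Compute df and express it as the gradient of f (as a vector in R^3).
df = (-6*x^2 + 3*y^2) dx + (2*y*(3*x - 2*z)) dy + (-2*y^2) dz; grad f = (-6*x^2 + 3*y^2, 2*y*(3*x - 2*z), -2*y^2)

For a 0-form f, d f = (∂f/∂x) dx + (∂f/∂y) dy + (∂f/∂z) dz. The components of the vector representation are exactly the entries of grad f in Cartesian coordinates:
  ∂f/∂x = -6*x^2 + 3*y^2
  ∂f/∂y = 2*y*(3*x - 2*z)
  ∂f/∂z = -2*y^2.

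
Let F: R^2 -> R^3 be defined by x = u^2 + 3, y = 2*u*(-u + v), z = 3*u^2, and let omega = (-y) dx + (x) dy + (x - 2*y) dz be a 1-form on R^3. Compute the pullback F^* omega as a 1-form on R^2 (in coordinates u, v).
F^* omega = (30*u^3 - 26*u^2*v + 6*u + 6*v) du + (2*u*(u^2 + 3)) dv

Using F^*(f dg) = (f ∘ F) d(g ∘ F), substitute each coordinate x_i by F_i(u, v) in f_i, and replace dx_i by d F_i = (∂F_i/∂u) du + (∂F_i/∂v) dv.
  For the x component: f_1(F) = 2*u*(u - v); d F_1 = (2*u) du + (0) dv
  For the y component: f_2(F) = u^2 + 3; d F_2 = (-4*u + 2*v) du + (2*u) dv
  For the z component: f_3(F) = 5*u^2 - 4*u*v + 3; d F_3 = (6*u) du + (0) dv
Combining and collecting du, dv coefficients:
  coeff of du: 30*u^3 - 26*u^2*v + 6*u + 6*v
  coeff of dv: 2*u*(u^2 + 3)
F^* omega = (30*u^3 - 26*u^2*v + 6*u + 6*v) du + (2*u*(u^2 + 3)) dv.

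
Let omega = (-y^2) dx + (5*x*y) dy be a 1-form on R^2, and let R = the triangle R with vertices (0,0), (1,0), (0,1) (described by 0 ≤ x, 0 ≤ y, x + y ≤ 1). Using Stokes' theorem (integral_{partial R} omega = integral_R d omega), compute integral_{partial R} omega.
integral_(partial R) omega = 7/6

Stokes: integral_partial_R omega = integral_R d omega with d omega = (∂Q/∂x - ∂P/∂y) dx ∧ dy.
  ∂Q/∂x = 5*y
  ∂P/∂y = -2*y
  integrand = ∂Q/∂x - ∂P/∂y = 7*y.
Integrating over R: integral_0^1 integral_0^{1-x} (7*y) dy dx = 7/6.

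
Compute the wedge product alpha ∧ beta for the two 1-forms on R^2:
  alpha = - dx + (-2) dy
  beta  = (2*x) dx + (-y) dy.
alpha ∧ beta = (4*x + y) dx ∧ dy

Distribute the wedge, using dx_i ∧ dx_j = -dx_j ∧ dx_i and dx_i ∧ dx_i = 0. For each pair (i, j) with i < j, the coefficient of dx_i ∧ dx_j in alpha ∧ beta is (alpha_i * beta_j - alpha_j * beta_i). Collecting: alpha ∧ beta = (4*x + y) dx ∧ dy.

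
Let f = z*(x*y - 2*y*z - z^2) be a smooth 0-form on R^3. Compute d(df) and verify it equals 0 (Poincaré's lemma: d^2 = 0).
d(df) = 0

Step 1: df = sum_i (∂f/∂x_i) dx_i = (y*z) dx + (z*(x - 2*z)) dy + (x*y - 4*y*z - 3*z^2) dz.
Step 2: Apply d again. Using the 1-form formula, the coefficient of dx ∧ dy in d(df) is ∂^2 f/∂x ∂y - ∂^2 f/∂y ∂x = (z) - (z) = 0 (equality of mixed partials for smooth f).
Similarly for dx ∧ dz and dy ∧ dz — all coefficients vanish. So d(df) = 0.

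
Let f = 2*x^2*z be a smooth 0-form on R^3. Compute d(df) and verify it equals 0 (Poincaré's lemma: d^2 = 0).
d(df) = 0

Step 1: df = sum_i (∂f/∂x_i) dx_i = (4*x*z) dx + (0) dy + (2*x^2) dz.
Step 2: Apply d again. Using the 1-form formula, the coefficient of dx ∧ dy in d(df) is ∂^2 f/∂x ∂y - ∂^2 f/∂y ∂x = (0) - (0) = 0 (equality of mixed partials for smooth f).
Similarly for dx ∧ dz and dy ∧ dz — all coefficients vanish. So d(df) = 0.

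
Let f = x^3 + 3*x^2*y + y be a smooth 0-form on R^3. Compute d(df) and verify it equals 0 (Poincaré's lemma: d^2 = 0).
d(df) = 0

Step 1: df = sum_i (∂f/∂x_i) dx_i = (3*x*(x + 2*y)) dx + (3*x^2 + 1) dy + (0) dz.
Step 2: Apply d again. Using the 1-form formula, the coefficient of dx ∧ dy in d(df) is ∂^2 f/∂x ∂y - ∂^2 f/∂y ∂x = (6*x) - (6*x) = 0 (equality of mixed partials for smooth f).
Similarly for dx ∧ dz and dy ∧ dz — all coefficients vanish. So d(df) = 0.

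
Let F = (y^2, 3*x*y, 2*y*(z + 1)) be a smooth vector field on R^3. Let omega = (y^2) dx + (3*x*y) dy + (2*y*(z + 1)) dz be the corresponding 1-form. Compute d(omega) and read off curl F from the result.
d(omega) = (2*z + 2) dy ∧ dz + (0) dz ∧ dx + (y) dx ∧ dy; curl F = (2*z + 2, 0, y)

d omega = sum_{i<j} (∂f_j/∂x_i - ∂f_i/∂x_j) dx_i ∧ dx_j. Under the identification (dy ∧ dz, dz ∧ dx, dx ∧ dy) ↔ (e_x, e_y, e_z), the coefficients are exactly the components of curl F. Compute:
  ∂R/∂y - ∂Q/∂z = (2*z + 2) - (0) = 2*z + 2
  ∂P/∂z - ∂R/∂x = (0) - (0) = 0
  ∂Q/∂x - ∂P/∂y = (3*y) - (2*y) = y.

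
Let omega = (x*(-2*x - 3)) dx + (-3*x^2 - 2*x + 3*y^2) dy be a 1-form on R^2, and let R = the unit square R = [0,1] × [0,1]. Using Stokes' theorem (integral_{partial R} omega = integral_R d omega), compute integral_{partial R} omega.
integral_(partial R) omega = -5

Stokes: integral_partial_R omega = integral_R d omega with d omega = (∂Q/∂x - ∂P/∂y) dx ∧ dy.
  ∂Q/∂x = -6*x - 2
  ∂P/∂y = 0
  integrand = ∂Q/∂x - ∂P/∂y = -6*x - 2.
Integrating over R: integral_0^1 integral_0^1 (-6*x - 2) dx dy = -5.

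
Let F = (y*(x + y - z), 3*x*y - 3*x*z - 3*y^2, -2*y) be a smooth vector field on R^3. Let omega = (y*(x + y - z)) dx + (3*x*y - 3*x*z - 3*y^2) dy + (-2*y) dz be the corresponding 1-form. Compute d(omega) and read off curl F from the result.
d(omega) = (3*x - 2) dy ∧ dz + (-y) dz ∧ dx + (-x + y - 2*z) dx ∧ dy; curl F = (3*x - 2, -y, -x + y - 2*z)

d omega = sum_{i<j} (∂f_j/∂x_i - ∂f_i/∂x_j) dx_i ∧ dx_j. Under the identification (dy ∧ dz, dz ∧ dx, dx ∧ dy) ↔ (e_x, e_y, e_z), the coefficients are exactly the components of curl F. Compute:
  ∂R/∂y - ∂Q/∂z = (-2) - (-3*x) = 3*x - 2
  ∂P/∂z - ∂R/∂x = (-y) - (0) = -y
  ∂Q/∂x - ∂P/∂y = (3*y - 3*z) - (x + 2*y - z) = -x + y - 2*z.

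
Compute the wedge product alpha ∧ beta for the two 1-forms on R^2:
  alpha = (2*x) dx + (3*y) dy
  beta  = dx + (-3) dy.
alpha ∧ beta = (-6*x - 3*y) dx ∧ dy

Distribute the wedge, using dx_i ∧ dx_j = -dx_j ∧ dx_i and dx_i ∧ dx_i = 0. For each pair (i, j) with i < j, the coefficient of dx_i ∧ dx_j in alpha ∧ beta is (alpha_i * beta_j - alpha_j * beta_i). Collecting: alpha ∧ beta = (-6*x - 3*y) dx ∧ dy.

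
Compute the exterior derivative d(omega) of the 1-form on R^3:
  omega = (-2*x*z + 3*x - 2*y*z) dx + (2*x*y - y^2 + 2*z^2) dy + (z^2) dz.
d(omega) = (2*y + 2*z) dx ∧ dy + (2*x + 2*y) dx ∧ dz + (-4*z) dy ∧ dz

For a 1-form omega = sum_i f_i dx_i, the exterior derivative is
  d(omega) = sum_{i < j} (∂f_j/∂x_i - ∂f_i/∂x_j) dx_i ∧ dx_j.
  coefficient of dx ∧ dy: ∂f_2/∂x - ∂f_1/∂y = ∂(2*x*y - y^2 + 2*z^2)/∂x - ∂(-2*x*z + 3*x - 2*y*z)/∂y = 2*y + 2*z
  coefficient of dx ∧ dz: ∂f_3/∂x - ∂f_1/∂z = ∂(z^2)/∂x - ∂(-2*x*z + 3*x - 2*y*z)/∂z = 2*x + 2*y
  coefficient of dy ∧ dz: ∂f_3/∂y - ∂f_2/∂z = ∂(z^2)/∂y - ∂(2*x*y - y^2 + 2*z^2)/∂z = -4*z
Assembling: d(omega) = (2*y + 2*z) dx ∧ dy + (2*x + 2*y) dx ∧ dz + (-4*z) dy ∧ dz.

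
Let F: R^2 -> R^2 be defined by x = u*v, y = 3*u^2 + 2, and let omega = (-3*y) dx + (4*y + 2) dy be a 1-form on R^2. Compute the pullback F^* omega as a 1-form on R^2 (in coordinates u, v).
F^* omega = (72*u^3 - 9*u^2*v + 60*u - 6*v) du + (-9*u^3 - 6*u) dv

Using F^*(f dg) = (f ∘ F) d(g ∘ F), substitute each coordinate x_i by F_i(u, v) in f_i, and replace dx_i by d F_i = (∂F_i/∂u) du + (∂F_i/∂v) dv.
  For the x component: f_1(F) = -9*u^2 - 6; d F_1 = (v) du + (u) dv
  For the y component: f_2(F) = 12*u^2 + 10; d F_2 = (6*u) du + (0) dv
Combining and collecting du, dv coefficients:
  coeff of du: 72*u^3 - 9*u^2*v + 60*u - 6*v
  coeff of dv: -9*u^3 - 6*u
F^* omega = (72*u^3 - 9*u^2*v + 60*u - 6*v) du + (-9*u^3 - 6*u) dv.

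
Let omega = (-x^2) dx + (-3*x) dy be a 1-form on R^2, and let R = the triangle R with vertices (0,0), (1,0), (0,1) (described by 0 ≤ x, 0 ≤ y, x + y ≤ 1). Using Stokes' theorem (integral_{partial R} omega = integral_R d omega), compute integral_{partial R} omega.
integral_(partial R) omega = -3/2

Stokes: integral_partial_R omega = integral_R d omega with d omega = (∂Q/∂x - ∂P/∂y) dx ∧ dy.
  ∂Q/∂x = -3
  ∂P/∂y = 0
  integrand = ∂Q/∂x - ∂P/∂y = -3.
Integrating over R: integral_0^1 integral_0^{1-x} (-3) dy dx = -3/2.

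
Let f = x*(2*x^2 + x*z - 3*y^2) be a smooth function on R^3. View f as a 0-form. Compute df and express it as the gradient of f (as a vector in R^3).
df = (6*x^2 + 2*x*z - 3*y^2) dx + (-6*x*y) dy + (x^2) dz; grad f = (6*x^2 + 2*x*z - 3*y^2, -6*x*y, x^2)

For a 0-form f, d f = (∂f/∂x) dx + (∂f/∂y) dy + (∂f/∂z) dz. The components of the vector representation are exactly the entries of grad f in Cartesian coordinates:
  ∂f/∂x = 6*x^2 + 2*x*z - 3*y^2
  ∂f/∂y = -6*x*y
  ∂f/∂z = x^2.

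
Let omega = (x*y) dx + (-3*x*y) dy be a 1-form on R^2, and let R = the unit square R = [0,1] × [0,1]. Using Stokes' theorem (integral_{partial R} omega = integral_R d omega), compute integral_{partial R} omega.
integral_(partial R) omega = -2

Stokes: integral_partial_R omega = integral_R d omega with d omega = (∂Q/∂x - ∂P/∂y) dx ∧ dy.
  ∂Q/∂x = -3*y
  ∂P/∂y = x
  integrand = ∂Q/∂x - ∂P/∂y = -x - 3*y.
Integrating over R: integral_0^1 integral_0^1 (-x - 3*y) dx dy = -2.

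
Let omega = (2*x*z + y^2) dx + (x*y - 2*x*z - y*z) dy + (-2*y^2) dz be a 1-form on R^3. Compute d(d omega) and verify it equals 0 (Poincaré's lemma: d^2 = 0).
d(d omega) = 0

Step 1: d omega = sum_{i<j} (∂f_j/∂x_i - ∂f_i/∂x_j) dx_i ∧ dx_j:
  coeff of dx ∧ dy: -y - 2*z
  coeff of dx ∧ dz: -2*x
  coeff of dy ∧ dz: 2*x - 3*y
Step 2: Apply d again to each 2-form coefficient. The only possible 3-form in R^3 is dx ∧ dy ∧ dz, with coefficient
  ∂(coeff of dy∧dz)/∂x - ∂(coeff of dx∧dz)/∂y + ∂(coeff of dx∧dy)/∂z
  = ∂/∂x (2*x - 3*y) - ∂/∂y (-2*x) + ∂/∂z (-y - 2*z).
Each of these terms simplifies to sums of mixed partials that cancel in pairs. The result is 0 (by equality of mixed partials for smooth functions — Schwarz / Clairaut).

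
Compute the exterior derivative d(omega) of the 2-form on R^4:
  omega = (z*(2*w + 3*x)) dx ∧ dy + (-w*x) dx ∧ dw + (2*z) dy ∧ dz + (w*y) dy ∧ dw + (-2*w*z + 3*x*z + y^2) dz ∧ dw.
d(omega) = (2*w + 3*x) dx ∧ dy ∧ dz + (2*z) dx ∧ dy ∧ dw + (3*z) dx ∧ dz ∧ dw + (2*y) dy ∧ dz ∧ dw

For a 2-form omega = sum_{i<j} g_{ij} dx_i ∧ dx_j, the exterior derivative is
  d(omega) = sum_{i<j} d(g_{ij}) ∧ dx_i ∧ dx_j = sum_{i<j, k} (∂g_{ij}/∂x_k) dx_k ∧ dx_i ∧ dx_j.
Expand each term, using dx_k ∧ dx_i ∧ dx_j = sgn(permutation) dx_{(a)} ∧ dx_{(b)} ∧ dx_{(c)} with (a < b < c) sorted:
  d(z*(2*w + 3*x)) includes (∂/∂z)(z*(2*w + 3*x)) dz = (2*w + 3*x) dz, which multiplied by dx ∧ dy gives (2*w + 3*x) dx ∧ dy ∧ dz
  d(z*(2*w + 3*x)) includes (∂/∂w)(z*(2*w + 3*x)) dw = (2*z) dw, which multiplied by dx ∧ dy gives (2*z) dx ∧ dy ∧ dw
  d(-2*w*z + 3*x*z + y^2) includes (∂/∂x)(-2*w*z + 3*x*z + y^2) dx = (3*z) dx, which multiplied by dz ∧ dw gives (3*z) dx ∧ dz ∧ dw
  d(-2*w*z + 3*x*z + y^2) includes (∂/∂y)(-2*w*z + 3*x*z + y^2) dy = (2*y) dy, which multiplied by dz ∧ dw gives (2*y) dy ∧ dz ∧ dw
Collecting like 3-forms: d(omega) = (2*w + 3*x) dx ∧ dy ∧ dz + (2*z) dx ∧ dy ∧ dw + (3*z) dx ∧ dz ∧ dw + (2*y) dy ∧ dz ∧ dw.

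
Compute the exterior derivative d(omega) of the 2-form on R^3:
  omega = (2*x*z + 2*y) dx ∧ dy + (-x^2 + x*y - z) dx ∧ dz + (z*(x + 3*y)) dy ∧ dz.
d(omega) = (x + z) dx ∧ dy ∧ dz

For a 2-form omega = sum_{i<j} g_{ij} dx_i ∧ dx_j, the exterior derivative is
  d(omega) = sum_{i<j} d(g_{ij}) ∧ dx_i ∧ dx_j = sum_{i<j, k} (∂g_{ij}/∂x_k) dx_k ∧ dx_i ∧ dx_j.
Expand each term, using dx_k ∧ dx_i ∧ dx_j = sgn(permutation) dx_{(a)} ∧ dx_{(b)} ∧ dx_{(c)} with (a < b < c) sorted:
  d(2*x*z + 2*y) includes (∂/∂z)(2*x*z + 2*y) dz = (2*x) dz, which multiplied by dx ∧ dy gives (2*x) dx ∧ dy ∧ dz
  d(-x^2 + x*y - z) includes (∂/∂y)(-x^2 + x*y - z) dy = (x) dy, which multiplied by dx ∧ dz gives (-x) dx ∧ dy ∧ dz
  d(z*(x + 3*y)) includes (∂/∂x)(z*(x + 3*y)) dx = (z) dx, which multiplied by dy ∧ dz gives (z) dx ∧ dy ∧ dz
Collecting like 3-forms: d(omega) = (x + z) dx ∧ dy ∧ dz.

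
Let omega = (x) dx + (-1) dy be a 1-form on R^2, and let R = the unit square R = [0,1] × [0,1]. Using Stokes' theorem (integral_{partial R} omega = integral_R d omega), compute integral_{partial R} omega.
integral_(partial R) omega = 0

Stokes: integral_partial_R omega = integral_R d omega with d omega = (∂Q/∂x - ∂P/∂y) dx ∧ dy.
  ∂Q/∂x = 0
  ∂P/∂y = 0
  integrand = ∂Q/∂x - ∂P/∂y = 0.
Integrating over R: integral_0^1 integral_0^1 (0) dx dy = 0.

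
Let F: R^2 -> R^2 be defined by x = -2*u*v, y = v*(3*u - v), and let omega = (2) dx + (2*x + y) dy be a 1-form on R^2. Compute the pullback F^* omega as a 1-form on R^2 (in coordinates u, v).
F^* omega = (v*(-3*u*v - 3*v^2 - 4)) du + (-3*u^2*v - u*v^2 - 4*u + 2*v^3) dv

Using F^*(f dg) = (f ∘ F) d(g ∘ F), substitute each coordinate x_i by F_i(u, v) in f_i, and replace dx_i by d F_i = (∂F_i/∂u) du + (∂F_i/∂v) dv.
  For the x component: f_1(F) = 2; d F_1 = (-2*v) du + (-2*u) dv
  For the y component: f_2(F) = v*(-u - v); d F_2 = (3*v) du + (3*u - 2*v) dv
Combining and collecting du, dv coefficients:
  coeff of du: v*(-3*u*v - 3*v^2 - 4)
  coeff of dv: -3*u^2*v - u*v^2 - 4*u + 2*v^3
F^* omega = (v*(-3*u*v - 3*v^2 - 4)) du + (-3*u^2*v - u*v^2 - 4*u + 2*v^3) dv.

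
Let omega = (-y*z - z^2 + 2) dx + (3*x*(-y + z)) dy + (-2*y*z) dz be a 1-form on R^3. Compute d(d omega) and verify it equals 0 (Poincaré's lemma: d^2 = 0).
d(d omega) = 0

Step 1: d omega = sum_{i<j} (∂f_j/∂x_i - ∂f_i/∂x_j) dx_i ∧ dx_j:
  coeff of dx ∧ dy: -3*y + 4*z
  coeff of dx ∧ dz: y + 2*z
  coeff of dy ∧ dz: -3*x - 2*z
Step 2: Apply d again to each 2-form coefficient. The only possible 3-form in R^3 is dx ∧ dy ∧ dz, with coefficient
  ∂(coeff of dy∧dz)/∂x - ∂(coeff of dx∧dz)/∂y + ∂(coeff of dx∧dy)/∂z
  = ∂/∂x (-3*x - 2*z) - ∂/∂y (y + 2*z) + ∂/∂z (-3*y + 4*z).
Each of these terms simplifies to sums of mixed partials that cancel in pairs. The result is 0 (by equality of mixed partials for smooth functions — Schwarz / Clairaut).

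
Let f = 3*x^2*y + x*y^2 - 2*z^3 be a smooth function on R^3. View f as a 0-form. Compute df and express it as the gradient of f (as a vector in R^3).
df = (y*(6*x + y)) dx + (x*(3*x + 2*y)) dy + (-6*z^2) dz; grad f = (y*(6*x + y), x*(3*x + 2*y), -6*z^2)

For a 0-form f, d f = (∂f/∂x) dx + (∂f/∂y) dy + (∂f/∂z) dz. The components of the vector representation are exactly the entries of grad f in Cartesian coordinates:
  ∂f/∂x = y*(6*x + y)
  ∂f/∂y = x*(3*x + 2*y)
  ∂f/∂z = -6*z^2.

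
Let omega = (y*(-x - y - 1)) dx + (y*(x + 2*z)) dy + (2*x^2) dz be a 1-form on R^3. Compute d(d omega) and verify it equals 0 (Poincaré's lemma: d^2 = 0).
d(d omega) = 0

Step 1: d omega = sum_{i<j} (∂f_j/∂x_i - ∂f_i/∂x_j) dx_i ∧ dx_j:
  coeff of dx ∧ dy: x + 3*y + 1
  coeff of dx ∧ dz: 4*x
  coeff of dy ∧ dz: -2*y
Step 2: Apply d again to each 2-form coefficient. The only possible 3-form in R^3 is dx ∧ dy ∧ dz, with coefficient
  ∂(coeff of dy∧dz)/∂x - ∂(coeff of dx∧dz)/∂y + ∂(coeff of dx∧dy)/∂z
  = ∂/∂x (-2*y) - ∂/∂y (4*x) + ∂/∂z (x + 3*y + 1).
Each of these terms simplifies to sums of mixed partials that cancel in pairs. The result is 0 (by equality of mixed partials for smooth functions — Schwarz / Clairaut).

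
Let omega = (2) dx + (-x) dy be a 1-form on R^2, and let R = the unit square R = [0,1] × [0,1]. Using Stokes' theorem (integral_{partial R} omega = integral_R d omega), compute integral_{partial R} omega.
integral_(partial R) omega = -1

Stokes: integral_partial_R omega = integral_R d omega with d omega = (∂Q/∂x - ∂P/∂y) dx ∧ dy.
  ∂Q/∂x = -1
  ∂P/∂y = 0
  integrand = ∂Q/∂x - ∂P/∂y = -1.
Integrating over R: integral_0^1 integral_0^1 (-1) dx dy = -1.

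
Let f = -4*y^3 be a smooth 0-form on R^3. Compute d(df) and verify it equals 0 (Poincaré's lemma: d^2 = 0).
d(df) = 0

Step 1: df = sum_i (∂f/∂x_i) dx_i = (0) dx + (-12*y^2) dy + (0) dz.
Step 2: Apply d again. Using the 1-form formula, the coefficient of dx ∧ dy in d(df) is ∂^2 f/∂x ∂y - ∂^2 f/∂y ∂x = (0) - (0) = 0 (equality of mixed partials for smooth f).
Similarly for dx ∧ dz and dy ∧ dz — all coefficients vanish. So d(df) = 0.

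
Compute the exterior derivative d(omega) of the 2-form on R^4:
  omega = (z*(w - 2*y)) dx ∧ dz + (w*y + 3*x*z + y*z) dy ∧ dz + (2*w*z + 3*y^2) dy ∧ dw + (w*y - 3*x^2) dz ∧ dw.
d(omega) = (5*z) dx ∧ dy ∧ dz + (-6*x + z) dx ∧ dz ∧ dw + (-w + y) dy ∧ dz ∧ dw

For a 2-form omega = sum_{i<j} g_{ij} dx_i ∧ dx_j, the exterior derivative is
  d(omega) = sum_{i<j} d(g_{ij}) ∧ dx_i ∧ dx_j = sum_{i<j, k} (∂g_{ij}/∂x_k) dx_k ∧ dx_i ∧ dx_j.
Expand each term, using dx_k ∧ dx_i ∧ dx_j = sgn(permutation) dx_{(a)} ∧ dx_{(b)} ∧ dx_{(c)} with (a < b < c) sorted:
  d(z*(w - 2*y)) includes (∂/∂y)(z*(w - 2*y)) dy = (-2*z) dy, which multiplied by dx ∧ dz gives (2*z) dx ∧ dy ∧ dz
  d(z*(w - 2*y)) includes (∂/∂w)(z*(w - 2*y)) dw = (z) dw, which multiplied by dx ∧ dz gives (z) dx ∧ dz ∧ dw
  d(w*y + 3*x*z + y*z) includes (∂/∂x)(w*y + 3*x*z + y*z) dx = (3*z) dx, which multiplied by dy ∧ dz gives (3*z) dx ∧ dy ∧ dz
  d(w*y + 3*x*z + y*z) includes (∂/∂w)(w*y + 3*x*z + y*z) dw = (y) dw, which multiplied by dy ∧ dz gives (y) dy ∧ dz ∧ dw
  d(2*w*z + 3*y^2) includes (∂/∂z)(2*w*z + 3*y^2) dz = (2*w) dz, which multiplied by dy ∧ dw gives (-2*w) dy ∧ dz ∧ dw
  d(w*y - 3*x^2) includes (∂/∂x)(w*y - 3*x^2) dx = (-6*x) dx, which multiplied by dz ∧ dw gives (-6*x) dx ∧ dz ∧ dw
  d(w*y - 3*x^2) includes (∂/∂y)(w*y - 3*x^2) dy = (w) dy, which multiplied by dz ∧ dw gives (w) dy ∧ dz ∧ dw
Collecting like 3-forms: d(omega) = (5*z) dx ∧ dy ∧ dz + (-6*x + z) dx ∧ dz ∧ dw + (-w + y) dy ∧ dz ∧ dw.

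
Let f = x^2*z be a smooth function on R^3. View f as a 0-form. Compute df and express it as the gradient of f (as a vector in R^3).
df = (2*x*z) dx + (0) dy + (x^2) dz; grad f = (2*x*z, 0, x^2)

For a 0-form f, d f = (∂f/∂x) dx + (∂f/∂y) dy + (∂f/∂z) dz. The components of the vector representation are exactly the entries of grad f in Cartesian coordinates:
  ∂f/∂x = 2*x*z
  ∂f/∂y = 0
  ∂f/∂z = x^2.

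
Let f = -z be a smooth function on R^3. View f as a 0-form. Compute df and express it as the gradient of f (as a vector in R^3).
df = (0) dx + (0) dy + (-1) dz; grad f = (0, 0, -1)

For a 0-form f, d f = (∂f/∂x) dx + (∂f/∂y) dy + (∂f/∂z) dz. The components of the vector representation are exactly the entries of grad f in Cartesian coordinates:
  ∂f/∂x = 0
  ∂f/∂y = 0
  ∂f/∂z = -1.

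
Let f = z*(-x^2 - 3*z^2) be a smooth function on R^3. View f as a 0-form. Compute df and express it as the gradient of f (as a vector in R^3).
df = (-2*x*z) dx + (0) dy + (-x^2 - 9*z^2) dz; grad f = (-2*x*z, 0, -x^2 - 9*z^2)

For a 0-form f, d f = (∂f/∂x) dx + (∂f/∂y) dy + (∂f/∂z) dz. The components of the vector representation are exactly the entries of grad f in Cartesian coordinates:
  ∂f/∂x = -2*x*z
  ∂f/∂y = 0
  ∂f/∂z = -x^2 - 9*z^2.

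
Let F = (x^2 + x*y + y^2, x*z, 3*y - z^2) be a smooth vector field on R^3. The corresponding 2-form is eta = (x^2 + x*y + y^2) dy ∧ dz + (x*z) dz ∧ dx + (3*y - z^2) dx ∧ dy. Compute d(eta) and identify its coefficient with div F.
d(eta) = (2*x + y - 2*z) dx ∧ dy ∧ dz; div F = 2*x + y - 2*z

For a 2-form in R^3 of the form above, applying d gives a 3-form with coefficient ∂P/∂x + ∂Q/∂y + ∂R/∂z:
  ∂P/∂x = 2*x + y
  ∂Q/∂y = 0
  ∂R/∂z = -2*z
Sum = 2*x + y - 2*z, which is exactly div F.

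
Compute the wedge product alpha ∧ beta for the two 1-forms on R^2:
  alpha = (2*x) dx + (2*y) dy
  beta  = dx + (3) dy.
alpha ∧ beta = (6*x - 2*y) dx ∧ dy

Distribute the wedge, using dx_i ∧ dx_j = -dx_j ∧ dx_i and dx_i ∧ dx_i = 0. For each pair (i, j) with i < j, the coefficient of dx_i ∧ dx_j in alpha ∧ beta is (alpha_i * beta_j - alpha_j * beta_i). Collecting: alpha ∧ beta = (6*x - 2*y) dx ∧ dy.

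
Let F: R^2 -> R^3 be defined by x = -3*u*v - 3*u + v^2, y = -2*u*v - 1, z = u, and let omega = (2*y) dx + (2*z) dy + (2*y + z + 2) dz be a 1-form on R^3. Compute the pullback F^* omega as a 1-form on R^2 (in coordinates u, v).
F^* omega = (12*u*v^2 + 4*u*v + u + 6*v + 6) du + (12*u^2*v - 4*u^2 - 8*u*v^2 + 6*u - 4*v) dv

Using F^*(f dg) = (f ∘ F) d(g ∘ F), substitute each coordinate x_i by F_i(u, v) in f_i, and replace dx_i by d F_i = (∂F_i/∂u) du + (∂F_i/∂v) dv.
  For the x component: f_1(F) = -4*u*v - 2; d F_1 = (-3*v - 3) du + (-3*u + 2*v) dv
  For the y component: f_2(F) = 2*u; d F_2 = (-2*v) du + (-2*u) dv
  For the z component: f_3(F) = u*(1 - 4*v); d F_3 = (1) du + (0) dv
Combining and collecting du, dv coefficients:
  coeff of du: 12*u*v^2 + 4*u*v + u + 6*v + 6
  coeff of dv: 12*u^2*v - 4*u^2 - 8*u*v^2 + 6*u - 4*v
F^* omega = (12*u*v^2 + 4*u*v + u + 6*v + 6) du + (12*u^2*v - 4*u^2 - 8*u*v^2 + 6*u - 4*v) dv.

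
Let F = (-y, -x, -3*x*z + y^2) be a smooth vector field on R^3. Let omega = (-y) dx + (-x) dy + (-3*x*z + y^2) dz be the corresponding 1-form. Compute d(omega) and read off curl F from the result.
d(omega) = (2*y) dy ∧ dz + (3*z) dz ∧ dx + (0) dx ∧ dy; curl F = (2*y, 3*z, 0)

d omega = sum_{i<j} (∂f_j/∂x_i - ∂f_i/∂x_j) dx_i ∧ dx_j. Under the identification (dy ∧ dz, dz ∧ dx, dx ∧ dy) ↔ (e_x, e_y, e_z), the coefficients are exactly the components of curl F. Compute:
  ∂R/∂y - ∂Q/∂z = (2*y) - (0) = 2*y
  ∂P/∂z - ∂R/∂x = (0) - (-3*z) = 3*z
  ∂Q/∂x - ∂P/∂y = (-1) - (-1) = 0.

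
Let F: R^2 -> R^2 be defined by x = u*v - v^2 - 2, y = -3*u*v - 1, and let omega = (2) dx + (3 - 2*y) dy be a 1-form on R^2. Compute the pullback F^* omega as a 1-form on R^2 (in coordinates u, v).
F^* omega = (v*(-18*u*v - 13)) du + (-18*u^2*v - 13*u - 4*v) dv

Using F^*(f dg) = (f ∘ F) d(g ∘ F), substitute each coordinate x_i by F_i(u, v) in f_i, and replace dx_i by d F_i = (∂F_i/∂u) du + (∂F_i/∂v) dv.
  For the x component: f_1(F) = 2; d F_1 = (v) du + (u - 2*v) dv
  For the y component: f_2(F) = 6*u*v + 5; d F_2 = (-3*v) du + (-3*u) dv
Combining and collecting du, dv coefficients:
  coeff of du: v*(-18*u*v - 13)
  coeff of dv: -18*u^2*v - 13*u - 4*v
F^* omega = (v*(-18*u*v - 13)) du + (-18*u^2*v - 13*u - 4*v) dv.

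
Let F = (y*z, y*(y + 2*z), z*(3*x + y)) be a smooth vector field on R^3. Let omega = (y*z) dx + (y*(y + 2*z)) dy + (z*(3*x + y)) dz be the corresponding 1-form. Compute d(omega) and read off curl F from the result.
d(omega) = (-2*y + z) dy ∧ dz + (y - 3*z) dz ∧ dx + (-z) dx ∧ dy; curl F = (-2*y + z, y - 3*z, -z)

d omega = sum_{i<j} (∂f_j/∂x_i - ∂f_i/∂x_j) dx_i ∧ dx_j. Under the identification (dy ∧ dz, dz ∧ dx, dx ∧ dy) ↔ (e_x, e_y, e_z), the coefficients are exactly the components of curl F. Compute:
  ∂R/∂y - ∂Q/∂z = (z) - (2*y) = -2*y + z
  ∂P/∂z - ∂R/∂x = (y) - (3*z) = y - 3*z
  ∂Q/∂x - ∂P/∂y = (0) - (z) = -z.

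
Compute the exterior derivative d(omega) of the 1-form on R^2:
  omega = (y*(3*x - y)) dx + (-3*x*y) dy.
d(omega) = (-3*x - y) dx ∧ dy

For a 1-form omega = sum_i f_i dx_i, the exterior derivative is
  d(omega) = sum_{i < j} (∂f_j/∂x_i - ∂f_i/∂x_j) dx_i ∧ dx_j.
  coefficient of dx ∧ dy: ∂f_2/∂x - ∂f_1/∂y = ∂(-3*x*y)/∂x - ∂(y*(3*x - y))/∂y = -3*x - y
Assembling: d(omega) = (-3*x - y) dx ∧ dy.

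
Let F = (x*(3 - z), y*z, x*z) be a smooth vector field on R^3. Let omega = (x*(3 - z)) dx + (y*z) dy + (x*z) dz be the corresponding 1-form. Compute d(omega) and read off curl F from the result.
d(omega) = (-y) dy ∧ dz + (-x - z) dz ∧ dx + (0) dx ∧ dy; curl F = (-y, -x - z, 0)

d omega = sum_{i<j} (∂f_j/∂x_i - ∂f_i/∂x_j) dx_i ∧ dx_j. Under the identification (dy ∧ dz, dz ∧ dx, dx ∧ dy) ↔ (e_x, e_y, e_z), the coefficients are exactly the components of curl F. Compute:
  ∂R/∂y - ∂Q/∂z = (0) - (y) = -y
  ∂P/∂z - ∂R/∂x = (-x) - (z) = -x - z
  ∂Q/∂x - ∂P/∂y = (0) - (0) = 0.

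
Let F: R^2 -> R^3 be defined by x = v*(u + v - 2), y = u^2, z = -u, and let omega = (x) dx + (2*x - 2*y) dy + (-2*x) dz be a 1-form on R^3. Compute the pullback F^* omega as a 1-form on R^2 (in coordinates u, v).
F^* omega = (-4*u^3 + 4*u^2*v + 5*u*v^2 - 6*u*v + v^3 - 4*v) du + (v*(u^2 + 3*u*v - 4*u + 2*v^2 - 6*v + 4)) dv

Using F^*(f dg) = (f ∘ F) d(g ∘ F), substitute each coordinate x_i by F_i(u, v) in f_i, and replace dx_i by d F_i = (∂F_i/∂u) du + (∂F_i/∂v) dv.
  For the x component: f_1(F) = v*(u + v - 2); d F_1 = (v) du + (u + 2*v - 2) dv
  For the y component: f_2(F) = -2*u^2 + 2*u*v + 2*v^2 - 4*v; d F_2 = (2*u) du + (0) dv
  For the z component: f_3(F) = 2*v*(-u - v + 2); d F_3 = (-1) du + (0) dv
Combining and collecting du, dv coefficients:
  coeff of du: -4*u^3 + 4*u^2*v + 5*u*v^2 - 6*u*v + v^3 - 4*v
  coeff of dv: v*(u^2 + 3*u*v - 4*u + 2*v^2 - 6*v + 4)
F^* omega = (-4*u^3 + 4*u^2*v + 5*u*v^2 - 6*u*v + v^3 - 4*v) du + (v*(u^2 + 3*u*v - 4*u + 2*v^2 - 6*v + 4)) dv.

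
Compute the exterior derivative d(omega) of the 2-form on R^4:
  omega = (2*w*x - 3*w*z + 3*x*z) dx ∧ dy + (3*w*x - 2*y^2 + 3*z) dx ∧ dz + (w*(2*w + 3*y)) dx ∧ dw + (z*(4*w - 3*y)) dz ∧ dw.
d(omega) = (-3*w + 3*x + 4*y) dx ∧ dy ∧ dz + (-3*w + 2*x - 3*z) dx ∧ dy ∧ dw + (3*x) dx ∧ dz ∧ dw + (-3*z) dy ∧ dz ∧ dw

For a 2-form omega = sum_{i<j} g_{ij} dx_i ∧ dx_j, the exterior derivative is
  d(omega) = sum_{i<j} d(g_{ij}) ∧ dx_i ∧ dx_j = sum_{i<j, k} (∂g_{ij}/∂x_k) dx_k ∧ dx_i ∧ dx_j.
Expand each term, using dx_k ∧ dx_i ∧ dx_j = sgn(permutation) dx_{(a)} ∧ dx_{(b)} ∧ dx_{(c)} with (a < b < c) sorted:
  d(2*w*x - 3*w*z + 3*x*z) includes (∂/∂z)(2*w*x - 3*w*z + 3*x*z) dz = (-3*w + 3*x) dz, which multiplied by dx ∧ dy gives (-3*w + 3*x) dx ∧ dy ∧ dz
  d(2*w*x - 3*w*z + 3*x*z) includes (∂/∂w)(2*w*x - 3*w*z + 3*x*z) dw = (2*x - 3*z) dw, which multiplied by dx ∧ dy gives (2*x - 3*z) dx ∧ dy ∧ dw
  d(3*w*x - 2*y^2 + 3*z) includes (∂/∂y)(3*w*x - 2*y^2 + 3*z) dy = (-4*y) dy, which multiplied by dx ∧ dz gives (4*y) dx ∧ dy ∧ dz
  d(3*w*x - 2*y^2 + 3*z) includes (∂/∂w)(3*w*x - 2*y^2 + 3*z) dw = (3*x) dw, which multiplied by dx ∧ dz gives (3*x) dx ∧ dz ∧ dw
  d(w*(2*w + 3*y)) includes (∂/∂y)(w*(2*w + 3*y)) dy = (3*w) dy, which multiplied by dx ∧ dw gives (-3*w) dx ∧ dy ∧ dw
  d(z*(4*w - 3*y)) includes (∂/∂y)(z*(4*w - 3*y)) dy = (-3*z) dy, which multiplied by dz ∧ dw gives (-3*z) dy ∧ dz ∧ dw
Collecting like 3-forms: d(omega) = (-3*w + 3*x + 4*y) dx ∧ dy ∧ dz + (-3*w + 2*x - 3*z) dx ∧ dy ∧ dw + (3*x) dx ∧ dz ∧ dw + (-3*z) dy ∧ dz ∧ dw.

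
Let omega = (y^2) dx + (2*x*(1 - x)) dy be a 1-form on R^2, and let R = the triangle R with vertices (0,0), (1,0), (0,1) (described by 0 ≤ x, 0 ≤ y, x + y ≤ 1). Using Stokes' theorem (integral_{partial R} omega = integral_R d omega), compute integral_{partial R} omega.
integral_(partial R) omega = 0

Stokes: integral_partial_R omega = integral_R d omega with d omega = (∂Q/∂x - ∂P/∂y) dx ∧ dy.
  ∂Q/∂x = 2 - 4*x
  ∂P/∂y = 2*y
  integrand = ∂Q/∂x - ∂P/∂y = -4*x - 2*y + 2.
Integrating over R: integral_0^1 integral_0^{1-x} (-4*x - 2*y + 2) dy dx = 0.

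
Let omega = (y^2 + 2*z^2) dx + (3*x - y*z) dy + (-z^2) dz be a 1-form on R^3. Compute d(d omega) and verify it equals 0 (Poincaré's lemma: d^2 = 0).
d(d omega) = 0

Step 1: d omega = sum_{i<j} (∂f_j/∂x_i - ∂f_i/∂x_j) dx_i ∧ dx_j:
  coeff of dx ∧ dy: 3 - 2*y
  coeff of dx ∧ dz: -4*z
  coeff of dy ∧ dz: y
Step 2: Apply d again to each 2-form coefficient. The only possible 3-form in R^3 is dx ∧ dy ∧ dz, with coefficient
  ∂(coeff of dy∧dz)/∂x - ∂(coeff of dx∧dz)/∂y + ∂(coeff of dx∧dy)/∂z
  = ∂/∂x (y) - ∂/∂y (-4*z) + ∂/∂z (3 - 2*y).
Each of these terms simplifies to sums of mixed partials that cancel in pairs. The result is 0 (by equality of mixed partials for smooth functions — Schwarz / Clairaut).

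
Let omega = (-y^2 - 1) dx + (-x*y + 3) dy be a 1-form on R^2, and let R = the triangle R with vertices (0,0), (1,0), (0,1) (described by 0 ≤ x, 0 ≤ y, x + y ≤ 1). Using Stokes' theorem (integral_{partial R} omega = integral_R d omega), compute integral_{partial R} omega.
integral_(partial R) omega = 1/6

Stokes: integral_partial_R omega = integral_R d omega with d omega = (∂Q/∂x - ∂P/∂y) dx ∧ dy.
  ∂Q/∂x = -y
  ∂P/∂y = -2*y
  integrand = ∂Q/∂x - ∂P/∂y = y.
Integrating over R: integral_0^1 integral_0^{1-x} (y) dy dx = 1/6.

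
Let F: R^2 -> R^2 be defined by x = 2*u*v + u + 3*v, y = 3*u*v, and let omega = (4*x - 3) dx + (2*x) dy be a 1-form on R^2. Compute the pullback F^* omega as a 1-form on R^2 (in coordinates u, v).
F^* omega = (28*u*v^2 + 22*u*v + 4*u + 42*v^2 + 6*v - 3) du + (28*u^2*v + 14*u^2 + 66*u*v + 6*u + 36*v - 9) dv

Using F^*(f dg) = (f ∘ F) d(g ∘ F), substitute each coordinate x_i by F_i(u, v) in f_i, and replace dx_i by d F_i = (∂F_i/∂u) du + (∂F_i/∂v) dv.
  For the x component: f_1(F) = 8*u*v + 4*u + 12*v - 3; d F_1 = (2*v + 1) du + (2*u + 3) dv
  For the y component: f_2(F) = 4*u*v + 2*u + 6*v; d F_2 = (3*v) du + (3*u) dv
Combining and collecting du, dv coefficients:
  coeff of du: 28*u*v^2 + 22*u*v + 4*u + 42*v^2 + 6*v - 3
  coeff of dv: 28*u^2*v + 14*u^2 + 66*u*v + 6*u + 36*v - 9
F^* omega = (28*u*v^2 + 22*u*v + 4*u + 42*v^2 + 6*v - 3) du + (28*u^2*v + 14*u^2 + 66*u*v + 6*u + 36*v - 9) dv.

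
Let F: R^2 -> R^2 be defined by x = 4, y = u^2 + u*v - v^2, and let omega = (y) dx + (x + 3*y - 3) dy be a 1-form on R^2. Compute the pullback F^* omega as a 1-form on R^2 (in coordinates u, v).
F^* omega = (6*u^3 + 9*u^2*v - 3*u*v^2 + 2*u - 3*v^3 + v) du + (3*u^3 - 3*u^2*v - 9*u*v^2 + u + 6*v^3 - 2*v) dv

Using F^*(f dg) = (f ∘ F) d(g ∘ F), substitute each coordinate x_i by F_i(u, v) in f_i, and replace dx_i by d F_i = (∂F_i/∂u) du + (∂F_i/∂v) dv.
  For the x component: f_1(F) = u^2 + u*v - v^2; d F_1 = (0) du + (0) dv
  For the y component: f_2(F) = 3*u^2 + 3*u*v - 3*v^2 + 1; d F_2 = (2*u + v) du + (u - 2*v) dv
Combining and collecting du, dv coefficients:
  coeff of du: 6*u^3 + 9*u^2*v - 3*u*v^2 + 2*u - 3*v^3 + v
  coeff of dv: 3*u^3 - 3*u^2*v - 9*u*v^2 + u + 6*v^3 - 2*v
F^* omega = (6*u^3 + 9*u^2*v - 3*u*v^2 + 2*u - 3*v^3 + v) du + (3*u^3 - 3*u^2*v - 9*u*v^2 + u + 6*v^3 - 2*v) dv.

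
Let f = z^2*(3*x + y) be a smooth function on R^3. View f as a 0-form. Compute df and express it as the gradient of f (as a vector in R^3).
df = (3*z^2) dx + (z^2) dy + (2*z*(3*x + y)) dz; grad f = (3*z^2, z^2, 2*z*(3*x + y))

For a 0-form f, d f = (∂f/∂x) dx + (∂f/∂y) dy + (∂f/∂z) dz. The components of the vector representation are exactly the entries of grad f in Cartesian coordinates:
  ∂f/∂x = 3*z^2
  ∂f/∂y = z^2
  ∂f/∂z = 2*z*(3*x + y).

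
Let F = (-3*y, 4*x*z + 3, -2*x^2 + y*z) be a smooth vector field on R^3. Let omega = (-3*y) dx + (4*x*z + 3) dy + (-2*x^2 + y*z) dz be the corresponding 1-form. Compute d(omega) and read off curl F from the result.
d(omega) = (-4*x + z) dy ∧ dz + (4*x) dz ∧ dx + (4*z + 3) dx ∧ dy; curl F = (-4*x + z, 4*x, 4*z + 3)

d omega = sum_{i<j} (∂f_j/∂x_i - ∂f_i/∂x_j) dx_i ∧ dx_j. Under the identification (dy ∧ dz, dz ∧ dx, dx ∧ dy) ↔ (e_x, e_y, e_z), the coefficients are exactly the components of curl F. Compute:
  ∂R/∂y - ∂Q/∂z = (z) - (4*x) = -4*x + z
  ∂P/∂z - ∂R/∂x = (0) - (-4*x) = 4*x
  ∂Q/∂x - ∂P/∂y = (4*z) - (-3) = 4*z + 3.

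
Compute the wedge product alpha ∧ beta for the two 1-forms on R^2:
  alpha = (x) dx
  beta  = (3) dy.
alpha ∧ beta = (3*x) dx ∧ dy

Distribute the wedge, using dx_i ∧ dx_j = -dx_j ∧ dx_i and dx_i ∧ dx_i = 0. For each pair (i, j) with i < j, the coefficient of dx_i ∧ dx_j in alpha ∧ beta is (alpha_i * beta_j - alpha_j * beta_i). Collecting: alpha ∧ beta = (3*x) dx ∧ dy.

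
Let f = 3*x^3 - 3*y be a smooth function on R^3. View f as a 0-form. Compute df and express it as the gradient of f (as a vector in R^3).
df = (9*x^2) dx + (-3) dy + (0) dz; grad f = (9*x^2, -3, 0)

For a 0-form f, d f = (∂f/∂x) dx + (∂f/∂y) dy + (∂f/∂z) dz. The components of the vector representation are exactly the entries of grad f in Cartesian coordinates:
  ∂f/∂x = 9*x^2
  ∂f/∂y = -3
  ∂f/∂z = 0.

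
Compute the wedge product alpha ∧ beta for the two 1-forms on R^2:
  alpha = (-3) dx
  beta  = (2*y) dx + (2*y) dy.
alpha ∧ beta = (-6*y) dx ∧ dy

Distribute the wedge, using dx_i ∧ dx_j = -dx_j ∧ dx_i and dx_i ∧ dx_i = 0. For each pair (i, j) with i < j, the coefficient of dx_i ∧ dx_j in alpha ∧ beta is (alpha_i * beta_j - alpha_j * beta_i). Collecting: alpha ∧ beta = (-6*y) dx ∧ dy.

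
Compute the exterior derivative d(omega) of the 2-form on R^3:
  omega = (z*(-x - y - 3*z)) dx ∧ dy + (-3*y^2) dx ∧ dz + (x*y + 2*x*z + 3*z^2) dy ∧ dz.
d(omega) = (-x + 6*y - 4*z) dx ∧ dy ∧ dz

For a 2-form omega = sum_{i<j} g_{ij} dx_i ∧ dx_j, the exterior derivative is
  d(omega) = sum_{i<j} d(g_{ij}) ∧ dx_i ∧ dx_j = sum_{i<j, k} (∂g_{ij}/∂x_k) dx_k ∧ dx_i ∧ dx_j.
Expand each term, using dx_k ∧ dx_i ∧ dx_j = sgn(permutation) dx_{(a)} ∧ dx_{(b)} ∧ dx_{(c)} with (a < b < c) sorted:
  d(z*(-x - y - 3*z)) includes (∂/∂z)(z*(-x - y - 3*z)) dz = (-x - y - 6*z) dz, which multiplied by dx ∧ dy gives (-x - y - 6*z) dx ∧ dy ∧ dz
  d(-3*y^2) includes (∂/∂y)(-3*y^2) dy = (-6*y) dy, which multiplied by dx ∧ dz gives (6*y) dx ∧ dy ∧ dz
  d(x*y + 2*x*z + 3*z^2) includes (∂/∂x)(x*y + 2*x*z + 3*z^2) dx = (y + 2*z) dx, which multiplied by dy ∧ dz gives (y + 2*z) dx ∧ dy ∧ dz
Collecting like 3-forms: d(omega) = (-x + 6*y - 4*z) dx ∧ dy ∧ dz.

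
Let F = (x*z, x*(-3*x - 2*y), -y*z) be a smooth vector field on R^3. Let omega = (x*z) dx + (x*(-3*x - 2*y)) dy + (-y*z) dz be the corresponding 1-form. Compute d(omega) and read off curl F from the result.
d(omega) = (-z) dy ∧ dz + (x) dz ∧ dx + (-6*x - 2*y) dx ∧ dy; curl F = (-z, x, -6*x - 2*y)

d omega = sum_{i<j} (∂f_j/∂x_i - ∂f_i/∂x_j) dx_i ∧ dx_j. Under the identification (dy ∧ dz, dz ∧ dx, dx ∧ dy) ↔ (e_x, e_y, e_z), the coefficients are exactly the components of curl F. Compute:
  ∂R/∂y - ∂Q/∂z = (-z) - (0) = -z
  ∂P/∂z - ∂R/∂x = (x) - (0) = x
  ∂Q/∂x - ∂P/∂y = (-6*x - 2*y) - (0) = -6*x - 2*y.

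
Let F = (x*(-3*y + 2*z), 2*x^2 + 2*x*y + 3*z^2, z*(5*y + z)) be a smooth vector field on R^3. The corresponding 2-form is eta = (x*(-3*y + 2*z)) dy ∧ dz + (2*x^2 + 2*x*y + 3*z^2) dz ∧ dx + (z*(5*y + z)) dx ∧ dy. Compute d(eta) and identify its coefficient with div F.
d(eta) = (2*x + 2*y + 4*z) dx ∧ dy ∧ dz; div F = 2*x + 2*y + 4*z

For a 2-form in R^3 of the form above, applying d gives a 3-form with coefficient ∂P/∂x + ∂Q/∂y + ∂R/∂z:
  ∂P/∂x = -3*y + 2*z
  ∂Q/∂y = 2*x
  ∂R/∂z = 5*y + 2*z
Sum = 2*x + 2*y + 4*z, which is exactly div F.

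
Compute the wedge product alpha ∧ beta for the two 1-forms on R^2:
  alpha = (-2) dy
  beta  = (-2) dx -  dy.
alpha ∧ beta = (-4) dx ∧ dy

Distribute the wedge, using dx_i ∧ dx_j = -dx_j ∧ dx_i and dx_i ∧ dx_i = 0. For each pair (i, j) with i < j, the coefficient of dx_i ∧ dx_j in alpha ∧ beta is (alpha_i * beta_j - alpha_j * beta_i). Collecting: alpha ∧ beta = (-4) dx ∧ dy.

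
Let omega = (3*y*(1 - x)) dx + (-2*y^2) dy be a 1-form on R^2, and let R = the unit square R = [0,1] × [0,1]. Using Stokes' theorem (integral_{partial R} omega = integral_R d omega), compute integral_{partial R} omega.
integral_(partial R) omega = -3/2

Stokes: integral_partial_R omega = integral_R d omega with d omega = (∂Q/∂x - ∂P/∂y) dx ∧ dy.
  ∂Q/∂x = 0
  ∂P/∂y = 3 - 3*x
  integrand = ∂Q/∂x - ∂P/∂y = 3*x - 3.
Integrating over R: integral_0^1 integral_0^1 (3*x - 3) dx dy = -3/2.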